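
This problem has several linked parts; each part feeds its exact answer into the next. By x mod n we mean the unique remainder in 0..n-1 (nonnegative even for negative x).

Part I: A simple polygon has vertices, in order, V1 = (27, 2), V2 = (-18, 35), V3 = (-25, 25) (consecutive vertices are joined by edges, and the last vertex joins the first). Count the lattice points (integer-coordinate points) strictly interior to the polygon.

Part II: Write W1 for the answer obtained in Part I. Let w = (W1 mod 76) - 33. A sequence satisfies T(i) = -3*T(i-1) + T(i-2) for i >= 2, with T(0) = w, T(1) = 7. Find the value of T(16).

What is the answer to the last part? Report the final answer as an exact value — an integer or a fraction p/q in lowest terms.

-355546651

Part I: cross terms: (27*35 - -18*2)=981, (-18*25 - -25*35)=425, (-25*2 - 27*25)=-725; twice the area = |681| = 681; area = 681/2; boundary points = 3 + 1 + 1 = 5; strictly interior points = area - boundary/2 + 1 = 339; answer 339
Part II: W1 = 339; w = 2; T(2) = -3*(7) + 1*(2) = -19; iterating: T(2)=-19, T(3)=64, T(4)=-211, T(5)=697, T(6)=-2302, T(7)=7603, T(8)=-25111, T(9)=82936, T(10)=-273919, T(11)=904693, T(12)=-2987998, T(13)=9868687, T(14)=-32594059, T(15)=107650864, T(16)=-355546651; answer -355546651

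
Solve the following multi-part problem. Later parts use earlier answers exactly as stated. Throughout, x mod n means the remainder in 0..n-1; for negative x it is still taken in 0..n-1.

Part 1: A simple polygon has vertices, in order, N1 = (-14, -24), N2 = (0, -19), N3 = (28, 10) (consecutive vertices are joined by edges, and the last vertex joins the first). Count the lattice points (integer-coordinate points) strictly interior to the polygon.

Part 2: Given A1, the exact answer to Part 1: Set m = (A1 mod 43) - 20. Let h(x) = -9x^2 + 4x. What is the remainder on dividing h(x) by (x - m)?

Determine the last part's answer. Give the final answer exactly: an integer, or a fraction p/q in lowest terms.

-2669

Part 1: cross terms: (-14*-19 - 0*-24)=266, (0*10 - 28*-19)=532, (28*-24 - -14*10)=-532; twice the area = |266| = 266; area = 133; boundary points = 1 + 1 + 2 = 4; strictly interior points = area - boundary/2 + 1 = 132; answer 132
Part 2: A1 = 132; m = -17; remainder = value at the root: -9*(-17)^2 + 4*(-17)^1 = (-2601) + (-68) = -2669; answer -2669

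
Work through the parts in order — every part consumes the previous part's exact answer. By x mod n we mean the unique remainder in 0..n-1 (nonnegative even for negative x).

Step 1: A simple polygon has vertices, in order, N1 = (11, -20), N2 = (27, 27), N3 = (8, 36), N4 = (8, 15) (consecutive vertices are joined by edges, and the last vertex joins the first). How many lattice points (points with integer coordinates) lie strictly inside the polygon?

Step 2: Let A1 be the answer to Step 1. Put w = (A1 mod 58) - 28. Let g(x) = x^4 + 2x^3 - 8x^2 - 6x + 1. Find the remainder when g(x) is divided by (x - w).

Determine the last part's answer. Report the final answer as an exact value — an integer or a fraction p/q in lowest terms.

Step 1: cross terms: (11*27 - 27*-20)=837, (27*36 - 8*27)=756, (8*15 - 8*36)=-168, (8*-20 - 11*15)=-325; twice the area = |1100| = 1100; area = 550; boundary points = 1 + 1 + 21 + 1 = 24; strictly interior points = area - boundary/2 + 1 = 539; answer 539
Step 2: A1 = 539; w = -11; remainder = value at the root: 1*(-11)^4 + 2*(-11)^3 - 8*(-11)^2 - 6*(-11)^1 + 1 = (14641) + (-2662) + (-968) + (66) + (1) = 11078; answer 11078

11078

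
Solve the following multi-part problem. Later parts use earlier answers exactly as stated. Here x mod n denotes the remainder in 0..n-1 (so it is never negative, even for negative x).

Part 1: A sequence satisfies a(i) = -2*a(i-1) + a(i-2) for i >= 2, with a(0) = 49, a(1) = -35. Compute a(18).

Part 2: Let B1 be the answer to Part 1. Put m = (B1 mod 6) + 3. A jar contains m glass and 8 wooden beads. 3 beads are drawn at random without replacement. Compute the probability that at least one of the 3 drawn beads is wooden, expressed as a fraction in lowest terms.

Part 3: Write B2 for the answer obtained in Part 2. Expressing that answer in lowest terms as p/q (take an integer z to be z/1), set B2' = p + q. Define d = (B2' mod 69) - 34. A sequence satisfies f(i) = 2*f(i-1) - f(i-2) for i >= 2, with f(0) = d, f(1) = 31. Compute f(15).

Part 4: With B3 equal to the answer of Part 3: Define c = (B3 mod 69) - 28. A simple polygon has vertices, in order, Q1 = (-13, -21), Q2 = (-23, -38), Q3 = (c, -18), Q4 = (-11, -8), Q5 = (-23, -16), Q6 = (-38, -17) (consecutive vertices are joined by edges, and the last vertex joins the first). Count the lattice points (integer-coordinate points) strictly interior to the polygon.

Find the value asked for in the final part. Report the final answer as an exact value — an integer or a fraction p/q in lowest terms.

676

Part 1: a(2) = -2*(-35) + 1*(49) = 119; iterating: a(2)=119, a(3)=-273, a(4)=665, a(5)=-1603, a(6)=3871, a(7)=-9345, a(8)=22561, a(9)=-54467, a(10)=131495, a(11)=-317457, a(12)=766409, a(13)=-1850275, a(14)=4466959, a(15)=-10784193, a(16)=26035345, a(17)=-62854883, a(18)=151745111; answer 151745111
Part 2: B1 = 151745111; m = 8; total draws C(16,3) = 560; complement C(8,3) = 56; favorable 560 - 56 = 504; P = 9/10; answer 9/10
Part 3: B2 = 9/10; threaded value p + q = 19; d = -15; f(2) = 2*(31) - 1*(-15) = 77; iterating: f(2)=77, f(3)=123, f(4)=169, f(5)=215, f(6)=261, f(7)=307, f(8)=353, f(9)=399, f(10)=445, f(11)=491, f(12)=537, f(13)=583, f(14)=629, f(15)=675; answer 675
Part 4: B3 = 675; c = 26; cross terms: (-13*-38 - -23*-21)=11, (-23*-18 - 26*-38)=1402, (26*-8 - -11*-18)=-406, (-11*-16 - -23*-8)=-8, (-23*-17 - -38*-16)=-217, (-38*-21 - -13*-17)=577; twice the area = |1359| = 1359; area = 1359/2; boundary points = 1 + 1 + 1 + 4 + 1 + 1 = 9; strictly interior points = area - boundary/2 + 1 = 676; answer 676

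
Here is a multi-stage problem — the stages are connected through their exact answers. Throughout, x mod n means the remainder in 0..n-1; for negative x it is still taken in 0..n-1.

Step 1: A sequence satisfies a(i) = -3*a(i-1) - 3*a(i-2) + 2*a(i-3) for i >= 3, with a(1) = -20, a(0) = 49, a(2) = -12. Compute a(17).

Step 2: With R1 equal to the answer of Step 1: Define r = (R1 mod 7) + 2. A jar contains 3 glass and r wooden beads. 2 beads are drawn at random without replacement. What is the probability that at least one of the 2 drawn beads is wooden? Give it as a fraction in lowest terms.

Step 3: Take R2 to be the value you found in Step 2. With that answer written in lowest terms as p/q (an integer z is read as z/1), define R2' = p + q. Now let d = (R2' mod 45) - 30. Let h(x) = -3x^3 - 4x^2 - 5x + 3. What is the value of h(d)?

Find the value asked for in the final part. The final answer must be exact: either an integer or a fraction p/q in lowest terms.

26127

Step 1: a(3) = -3*(-12) - 3*(-20) + 2*(49) = 194; iterating: a(3)=194, a(4)=-586, a(5)=1152, a(6)=-1310, a(7)=-698, a(8)=8328, a(9)=-25510, a(10)=50150, a(11)=-57264, a(12)=-29678, a(13)=361126, a(14)=-1108872, a(15)=2183882, a(16)=-2502778, a(17)=-1261056; answer -1261056
Step 2: R1 = -1261056; r = 3; total draws C(6,2) = 15; complement C(3,2) = 3; favorable 15 - 3 = 12; P = 4/5; answer 4/5
Step 3: R2 = 4/5; threaded value p + q = 9; d = -21; -3*(-21)^3 - 4*(-21)^2 - 5*(-21)^1 + 3 = (27783) + (-1764) + (105) + (3) = 26127; answer 26127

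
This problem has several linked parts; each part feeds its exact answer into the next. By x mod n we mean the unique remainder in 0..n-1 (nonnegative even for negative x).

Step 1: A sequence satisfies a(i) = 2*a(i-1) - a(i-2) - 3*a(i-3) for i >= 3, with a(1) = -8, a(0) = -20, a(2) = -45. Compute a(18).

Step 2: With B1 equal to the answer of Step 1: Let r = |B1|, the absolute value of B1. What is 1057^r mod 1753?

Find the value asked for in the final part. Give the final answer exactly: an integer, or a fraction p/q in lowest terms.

403

Step 1: a(3) = 2*(-45) - 1*(-8) - 3*(-20) = -22; iterating: a(3)=-22, a(4)=25, a(5)=207, a(6)=455, a(7)=628, a(8)=180, a(9)=-1633, a(10)=-5330, a(11)=-9567, a(12)=-8905, a(13)=7747, a(14)=53100, a(15)=125168, a(16)=173995, a(17)=63522, a(18)=-422455; answer -422455
Step 2: B1 = -422455; r = 422455; squarings mod 1753: 1057^1=1057, 1057^2=588, 1057^4=403, 1057^8=1133, 1057^16=493, 1057^32=1135, 1057^64=1523, 1057^128=310, 1057^256=1438, 1057^512=1057, 1057^1024=588, 1057^2048=403, 1057^4096=1133, 1057^8192=493, 1057^16384=1135, 1057^32768=1523, 1057^65536=310, 1057^131072=1438, 1057^262144=1057; 1057^422455 = 1057^1 * 1057^2 * 1057^4 * 1057^16 * 1057^32 * 1057^512 * 1057^4096 * 1057^8192 * 1057^16384 * 1057^131072 * 1057^262144 = 403 (mod 1753); answer 403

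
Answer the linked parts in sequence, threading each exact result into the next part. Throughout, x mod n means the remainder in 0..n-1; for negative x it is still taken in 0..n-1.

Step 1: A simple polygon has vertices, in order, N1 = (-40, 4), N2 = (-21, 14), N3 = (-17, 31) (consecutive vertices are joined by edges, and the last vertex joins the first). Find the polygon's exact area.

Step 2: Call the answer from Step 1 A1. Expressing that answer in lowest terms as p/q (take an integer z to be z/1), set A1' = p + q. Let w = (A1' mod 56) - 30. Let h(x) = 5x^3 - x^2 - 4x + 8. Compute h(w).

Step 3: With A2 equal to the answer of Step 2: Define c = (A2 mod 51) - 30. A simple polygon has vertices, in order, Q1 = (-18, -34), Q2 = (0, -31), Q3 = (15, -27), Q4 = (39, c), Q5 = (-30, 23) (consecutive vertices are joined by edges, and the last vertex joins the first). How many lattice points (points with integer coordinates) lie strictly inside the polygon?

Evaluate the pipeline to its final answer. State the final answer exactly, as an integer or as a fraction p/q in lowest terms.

Step 1: cross terms: (-40*14 - -21*4)=-476, (-21*31 - -17*14)=-413, (-17*4 - -40*31)=1172; twice the area = |283| = 283; area = 283/2; answer 283/2
Step 2: A1 = 283/2; threaded value p + q = 285; w = -25; 5*(-25)^3 - 1*(-25)^2 - 4*(-25)^1 + 8 = (-78125) + (-625) + (100) + (8) = -78642; answer -78642
Step 3: A2 = -78642; c = -30; cross terms: (-18*-31 - 0*-34)=558, (0*-27 - 15*-31)=465, (15*-30 - 39*-27)=603, (39*23 - -30*-30)=-3, (-30*-34 - -18*23)=1434; twice the area = |3057| = 3057; area = 3057/2; boundary points = 3 + 1 + 3 + 1 + 3 = 11; strictly interior points = area - boundary/2 + 1 = 1524; answer 1524

1524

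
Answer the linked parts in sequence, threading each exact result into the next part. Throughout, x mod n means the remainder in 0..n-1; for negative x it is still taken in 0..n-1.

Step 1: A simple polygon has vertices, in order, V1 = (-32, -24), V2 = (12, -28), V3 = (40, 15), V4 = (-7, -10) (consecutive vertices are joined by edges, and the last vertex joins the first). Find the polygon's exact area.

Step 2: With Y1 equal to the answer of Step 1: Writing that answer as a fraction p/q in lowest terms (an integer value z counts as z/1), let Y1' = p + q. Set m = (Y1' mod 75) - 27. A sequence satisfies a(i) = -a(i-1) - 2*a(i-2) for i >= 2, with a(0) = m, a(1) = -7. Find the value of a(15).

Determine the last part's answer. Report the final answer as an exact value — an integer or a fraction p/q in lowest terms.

2989

Step 1: cross terms: (-32*-28 - 12*-24)=1184, (12*15 - 40*-28)=1300, (40*-10 - -7*15)=-295, (-7*-24 - -32*-10)=-152; twice the area = |2037| = 2037; area = 2037/2; answer 2037/2
Step 2: Y1 = 2037/2; threaded value p + q = 2039; m = -13; a(2) = -1*(-7) - 2*(-13) = 33; iterating: a(2)=33, a(3)=-19, a(4)=-47, a(5)=85, a(6)=9, a(7)=-179, a(8)=161, a(9)=197, a(10)=-519, a(11)=125, a(12)=913, a(13)=-1163, a(14)=-663, a(15)=2989; answer 2989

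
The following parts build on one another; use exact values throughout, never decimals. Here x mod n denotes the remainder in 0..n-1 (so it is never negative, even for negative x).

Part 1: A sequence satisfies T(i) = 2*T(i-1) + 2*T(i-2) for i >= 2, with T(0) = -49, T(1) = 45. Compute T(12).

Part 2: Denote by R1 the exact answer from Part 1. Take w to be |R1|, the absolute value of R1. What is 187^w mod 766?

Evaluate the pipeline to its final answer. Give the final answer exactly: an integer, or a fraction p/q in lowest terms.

Part 1: T(2) = 2*(45) + 2*(-49) = -8; iterating: T(2)=-8, T(3)=74, T(4)=132, T(5)=412, T(6)=1088, T(7)=3000, T(8)=8176, T(9)=22352, T(10)=61056, T(11)=166816, T(12)=455744; answer 455744
Part 2: R1 = 455744; w = 455744; squarings mod 766: 187^1=187, 187^2=499, 187^4=51, 187^8=303, 187^16=655, 187^32=65, 187^64=395, 187^128=527, 187^256=437, 187^512=235, 187^1024=73, 187^2048=733, 187^4096=323, 187^8192=153, 187^16384=429, 187^32768=201, 187^65536=569, 187^131072=509, 187^262144=173; 187^455744 = 187^64 * 187^1024 * 187^4096 * 187^8192 * 187^16384 * 187^32768 * 187^131072 * 187^262144 = 529 (mod 766); answer 529

529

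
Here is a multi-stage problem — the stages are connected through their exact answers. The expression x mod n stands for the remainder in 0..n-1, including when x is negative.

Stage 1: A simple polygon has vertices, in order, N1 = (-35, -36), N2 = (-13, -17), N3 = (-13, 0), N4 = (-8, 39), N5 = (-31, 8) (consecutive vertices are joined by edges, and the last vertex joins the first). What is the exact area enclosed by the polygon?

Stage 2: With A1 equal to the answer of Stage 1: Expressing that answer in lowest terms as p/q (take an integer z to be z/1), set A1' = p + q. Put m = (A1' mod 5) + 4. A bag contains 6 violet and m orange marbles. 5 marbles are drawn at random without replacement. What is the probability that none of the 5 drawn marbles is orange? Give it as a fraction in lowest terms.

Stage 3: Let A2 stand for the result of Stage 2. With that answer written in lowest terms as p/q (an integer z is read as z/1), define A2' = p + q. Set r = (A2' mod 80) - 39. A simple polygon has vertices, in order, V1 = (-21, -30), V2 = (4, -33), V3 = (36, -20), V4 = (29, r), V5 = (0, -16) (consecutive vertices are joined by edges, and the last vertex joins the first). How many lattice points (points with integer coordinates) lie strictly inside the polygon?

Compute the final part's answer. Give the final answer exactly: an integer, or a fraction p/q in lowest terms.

Stage 1: cross terms: (-35*-17 - -13*-36)=127, (-13*0 - -13*-17)=-221, (-13*39 - -8*0)=-507, (-8*8 - -31*39)=1145, (-31*-36 - -35*8)=1396; twice the area = |1940| = 1940; area = 970; answer 970
Stage 2: A1 = 970; threaded value p + q = 971; m = 5; total draws C(11,5) = 462; favorable C(6,5) = 6; P = 1/77; answer 1/77
Stage 3: A2 = 1/77; threaded value p + q = 78; r = 39; cross terms: (-21*-33 - 4*-30)=813, (4*-20 - 36*-33)=1108, (36*39 - 29*-20)=1984, (29*-16 - 0*39)=-464, (0*-30 - -21*-16)=-336; twice the area = |3105| = 3105; area = 3105/2; boundary points = 1 + 1 + 1 + 1 + 7 = 11; strictly interior points = area - boundary/2 + 1 = 1548; answer 1548

1548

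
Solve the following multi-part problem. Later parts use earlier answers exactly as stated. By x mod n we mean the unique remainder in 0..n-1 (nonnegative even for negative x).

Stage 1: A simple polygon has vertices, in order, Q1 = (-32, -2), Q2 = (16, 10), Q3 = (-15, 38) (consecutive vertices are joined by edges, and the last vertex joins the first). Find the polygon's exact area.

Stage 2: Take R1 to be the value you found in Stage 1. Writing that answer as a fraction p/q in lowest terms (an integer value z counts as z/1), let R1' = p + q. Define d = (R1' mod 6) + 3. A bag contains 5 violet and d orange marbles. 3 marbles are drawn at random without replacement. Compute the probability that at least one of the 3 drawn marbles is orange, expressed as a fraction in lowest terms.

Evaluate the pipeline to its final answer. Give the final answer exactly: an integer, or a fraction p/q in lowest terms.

37/42

Stage 1: cross terms: (-32*10 - 16*-2)=-288, (16*38 - -15*10)=758, (-15*-2 - -32*38)=1246; twice the area = |1716| = 1716; area = 858; answer 858
Stage 2: R1 = 858; threaded value p + q = 859; d = 4; total draws C(9,3) = 84; complement C(5,3) = 10; favorable 84 - 10 = 74; P = 37/42; answer 37/42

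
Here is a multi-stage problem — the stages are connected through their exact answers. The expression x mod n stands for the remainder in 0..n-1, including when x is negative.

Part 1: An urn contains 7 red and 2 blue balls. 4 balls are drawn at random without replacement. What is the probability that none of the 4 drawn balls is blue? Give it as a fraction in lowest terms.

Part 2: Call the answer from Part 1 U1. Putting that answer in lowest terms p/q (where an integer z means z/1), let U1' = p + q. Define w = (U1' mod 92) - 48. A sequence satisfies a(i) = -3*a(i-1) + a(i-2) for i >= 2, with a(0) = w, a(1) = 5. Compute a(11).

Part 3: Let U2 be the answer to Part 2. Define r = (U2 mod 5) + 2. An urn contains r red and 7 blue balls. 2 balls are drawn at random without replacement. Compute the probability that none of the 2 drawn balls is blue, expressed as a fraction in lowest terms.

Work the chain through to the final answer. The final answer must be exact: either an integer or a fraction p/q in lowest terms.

1/36

Part 1: total draws C(9,4) = 126; favorable C(7,4) = 35; P = 5/18; answer 5/18
Part 2: U1 = 5/18; threaded value p + q = 23; w = -25; a(2) = -3*(5) + 1*(-25) = -40; iterating: a(2)=-40, a(3)=125, a(4)=-415, a(5)=1370, a(6)=-4525, a(7)=14945, a(8)=-49360, a(9)=163025, a(10)=-538435, a(11)=1778330; answer 1778330
Part 3: U2 = 1778330; r = 2; total draws C(9,2) = 36; favorable C(2,2) = 1; P = 1/36; answer 1/36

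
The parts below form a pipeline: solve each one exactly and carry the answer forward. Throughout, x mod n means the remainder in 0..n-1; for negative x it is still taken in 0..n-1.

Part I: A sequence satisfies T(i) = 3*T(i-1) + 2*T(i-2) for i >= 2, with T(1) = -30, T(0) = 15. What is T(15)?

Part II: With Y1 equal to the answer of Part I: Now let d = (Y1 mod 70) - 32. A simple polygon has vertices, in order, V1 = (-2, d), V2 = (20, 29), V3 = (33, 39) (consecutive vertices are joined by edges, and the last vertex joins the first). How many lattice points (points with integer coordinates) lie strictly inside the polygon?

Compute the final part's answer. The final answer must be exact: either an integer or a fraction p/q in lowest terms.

Part I: T(2) = 3*(-30) + 2*(15) = -60; iterating: T(2)=-60, T(3)=-240, T(4)=-840, T(5)=-3000, T(6)=-10680, T(7)=-38040, T(8)=-135480, T(9)=-482520, T(10)=-1718520, T(11)=-6120600, T(12)=-21798840, T(13)=-77637720, T(14)=-276510840, T(15)=-984807960; answer -984807960
Part II: Y1 = -984807960; d = 28; cross terms: (-2*29 - 20*28)=-618, (20*39 - 33*29)=-177, (33*28 - -2*39)=1002; twice the area = |207| = 207; area = 207/2; boundary points = 1 + 1 + 1 = 3; strictly interior points = area - boundary/2 + 1 = 103; answer 103

103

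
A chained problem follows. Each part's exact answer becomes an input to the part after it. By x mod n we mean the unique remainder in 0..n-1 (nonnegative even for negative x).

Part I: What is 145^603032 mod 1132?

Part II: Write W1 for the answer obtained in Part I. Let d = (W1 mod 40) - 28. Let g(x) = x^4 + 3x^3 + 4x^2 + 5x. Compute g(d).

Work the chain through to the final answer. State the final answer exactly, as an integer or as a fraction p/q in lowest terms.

1533

Part I: squarings mod 1132: 145^1=145, 145^2=649, 145^4=97, 145^8=353, 145^16=89, 145^32=1129, 145^64=9, 145^128=81, 145^256=901, 145^512=157, 145^1024=877, 145^2048=501, 145^4096=829, 145^8192=117, 145^16384=105, 145^32768=837, 145^65536=993, 145^131072=77, 145^262144=269, 145^524288=1045; 145^603032 = 145^8 * 145^16 * 145^128 * 145^256 * 145^512 * 145^4096 * 145^8192 * 145^65536 * 145^524288 = 101 (mod 1132); answer 101
Part II: W1 = 101; d = -7; 1*(-7)^4 + 3*(-7)^3 + 4*(-7)^2 + 5*(-7)^1 = (2401) + (-1029) + (196) + (-35) = 1533; answer 1533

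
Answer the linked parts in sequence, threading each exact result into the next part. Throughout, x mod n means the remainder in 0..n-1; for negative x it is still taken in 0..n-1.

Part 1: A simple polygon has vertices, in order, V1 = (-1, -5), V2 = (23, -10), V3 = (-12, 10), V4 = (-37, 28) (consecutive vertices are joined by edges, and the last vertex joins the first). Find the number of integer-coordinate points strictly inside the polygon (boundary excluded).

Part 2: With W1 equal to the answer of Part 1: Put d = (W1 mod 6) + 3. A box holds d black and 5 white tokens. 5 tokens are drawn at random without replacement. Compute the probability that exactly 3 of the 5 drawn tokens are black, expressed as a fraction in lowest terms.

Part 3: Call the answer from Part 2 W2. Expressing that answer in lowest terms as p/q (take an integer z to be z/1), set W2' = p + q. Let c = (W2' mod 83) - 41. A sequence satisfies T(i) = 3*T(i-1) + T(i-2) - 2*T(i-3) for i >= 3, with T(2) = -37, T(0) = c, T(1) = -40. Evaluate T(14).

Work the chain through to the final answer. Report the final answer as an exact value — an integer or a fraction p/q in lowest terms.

-58378981

Part 1: cross terms: (-1*-10 - 23*-5)=125, (23*10 - -12*-10)=110, (-12*28 - -37*10)=34, (-37*-5 - -1*28)=213; twice the area = |482| = 482; area = 241; boundary points = 1 + 5 + 1 + 3 = 10; strictly interior points = area - boundary/2 + 1 = 237; answer 237
Part 2: W1 = 237; d = 6; total draws C(11,5) = 462; favorable C(6,3)*C(5,2) = 200; P = 100/231; answer 100/231
Part 3: W2 = 100/231; threaded value p + q = 331; c = 41; T(3) = 3*(-37) + 1*(-40) - 2*(41) = -233; iterating: T(3)=-233, T(4)=-656, T(5)=-2127, T(6)=-6571, T(7)=-20528, T(8)=-63901, T(9)=-199089, T(10)=-620112, T(11)=-1931623, T(12)=-6016803, T(13)=-18741808, T(14)=-58378981; answer -58378981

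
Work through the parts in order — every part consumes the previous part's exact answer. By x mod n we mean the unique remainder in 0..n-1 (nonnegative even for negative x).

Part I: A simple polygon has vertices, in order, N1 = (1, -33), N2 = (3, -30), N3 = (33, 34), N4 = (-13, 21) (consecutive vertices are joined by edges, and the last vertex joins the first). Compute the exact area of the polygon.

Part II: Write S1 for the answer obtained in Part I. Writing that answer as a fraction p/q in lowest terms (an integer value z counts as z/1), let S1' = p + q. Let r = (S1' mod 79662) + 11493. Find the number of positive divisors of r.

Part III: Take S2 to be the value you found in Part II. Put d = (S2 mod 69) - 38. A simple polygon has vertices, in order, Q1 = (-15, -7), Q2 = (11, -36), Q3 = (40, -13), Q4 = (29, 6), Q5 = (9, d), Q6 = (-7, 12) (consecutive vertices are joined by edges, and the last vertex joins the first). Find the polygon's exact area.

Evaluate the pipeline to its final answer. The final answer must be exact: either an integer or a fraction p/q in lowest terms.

867

Part I: cross terms: (1*-30 - 3*-33)=69, (3*34 - 33*-30)=1092, (33*21 - -13*34)=1135, (-13*-33 - 1*21)=408; twice the area = |2704| = 2704; area = 1352; answer 1352
Part II: S1 = 1352; threaded value p + q = 1353; r = 12846; 12846 = 2 * 3 * 2141; number of divisors = (1+1) * (1+1) * (1+1) = 8; answer 8
Part III: S2 = 8; d = -30; cross terms: (-15*-36 - 11*-7)=617, (11*-13 - 40*-36)=1297, (40*6 - 29*-13)=617, (29*-30 - 9*6)=-924, (9*12 - -7*-30)=-102, (-7*-7 - -15*12)=229; twice the area = |1734| = 1734; area = 867; answer 867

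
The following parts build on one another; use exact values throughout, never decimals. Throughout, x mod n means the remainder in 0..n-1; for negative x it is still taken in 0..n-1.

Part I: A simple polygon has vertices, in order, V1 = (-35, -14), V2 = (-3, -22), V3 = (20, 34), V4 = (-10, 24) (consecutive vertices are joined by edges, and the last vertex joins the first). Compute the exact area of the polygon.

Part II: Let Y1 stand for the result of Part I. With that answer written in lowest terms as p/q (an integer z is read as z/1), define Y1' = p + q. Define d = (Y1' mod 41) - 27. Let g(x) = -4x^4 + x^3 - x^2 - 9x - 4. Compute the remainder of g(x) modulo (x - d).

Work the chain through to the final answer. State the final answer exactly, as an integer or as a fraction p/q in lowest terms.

Part I: cross terms: (-35*-22 - -3*-14)=728, (-3*34 - 20*-22)=338, (20*24 - -10*34)=820, (-10*-14 - -35*24)=980; twice the area = |2866| = 2866; area = 1433; answer 1433
Part II: Y1 = 1433; threaded value p + q = 1434; d = 13; remainder = value at the root: -4*(13)^4 + 1*(13)^3 - 1*(13)^2 - 9*(13)^1 - 4 = (-114244) + (2197) + (-169) + (-117) + (-4) = -112337; answer -112337

-112337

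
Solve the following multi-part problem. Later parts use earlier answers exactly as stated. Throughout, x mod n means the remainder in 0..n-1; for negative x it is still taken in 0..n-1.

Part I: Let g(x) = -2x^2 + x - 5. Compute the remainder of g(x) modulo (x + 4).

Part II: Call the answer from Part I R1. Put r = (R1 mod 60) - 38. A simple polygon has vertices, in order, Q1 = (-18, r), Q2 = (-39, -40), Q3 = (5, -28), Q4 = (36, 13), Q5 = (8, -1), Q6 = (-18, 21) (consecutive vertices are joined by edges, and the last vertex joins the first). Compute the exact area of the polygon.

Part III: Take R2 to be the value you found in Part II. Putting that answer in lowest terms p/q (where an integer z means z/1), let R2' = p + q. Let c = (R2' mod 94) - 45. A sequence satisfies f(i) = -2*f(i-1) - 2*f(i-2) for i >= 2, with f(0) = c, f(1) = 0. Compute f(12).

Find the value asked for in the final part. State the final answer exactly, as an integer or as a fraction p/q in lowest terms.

Part I: remainder = value at the root: -2*(-4)^2 + 1*(-4)^1 - 5 = (-32) + (-4) + (-5) = -41; answer -41
Part II: R1 = -41; r = -19; cross terms: (-18*-40 - -39*-19)=-21, (-39*-28 - 5*-40)=1292, (5*13 - 36*-28)=1073, (36*-1 - 8*13)=-140, (8*21 - -18*-1)=150, (-18*-19 - -18*21)=720; twice the area = |3074| = 3074; area = 1537; answer 1537
Part III: R2 = 1537; threaded value p + q = 1538; c = -11; f(2) = -2*(0) - 2*(-11) = 22; iterating: f(2)=22, f(3)=-44, f(4)=44, f(5)=0, f(6)=-88, f(7)=176, f(8)=-176, f(9)=0, f(10)=352, f(11)=-704, f(12)=704; answer 704

704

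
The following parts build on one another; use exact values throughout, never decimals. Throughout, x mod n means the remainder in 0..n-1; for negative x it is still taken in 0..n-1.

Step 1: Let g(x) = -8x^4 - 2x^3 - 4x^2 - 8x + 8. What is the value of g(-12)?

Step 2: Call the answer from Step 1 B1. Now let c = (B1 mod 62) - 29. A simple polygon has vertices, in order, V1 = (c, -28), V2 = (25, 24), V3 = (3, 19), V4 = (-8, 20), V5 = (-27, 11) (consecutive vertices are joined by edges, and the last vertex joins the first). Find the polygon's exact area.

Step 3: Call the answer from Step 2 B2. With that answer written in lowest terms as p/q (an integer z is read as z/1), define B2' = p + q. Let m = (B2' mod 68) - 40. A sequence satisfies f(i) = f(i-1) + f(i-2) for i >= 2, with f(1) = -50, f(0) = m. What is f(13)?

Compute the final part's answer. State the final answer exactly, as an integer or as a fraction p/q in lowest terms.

-9058

Step 1: -8*(-12)^4 - 2*(-12)^3 - 4*(-12)^2 - 8*(-12)^1 + 8 = (-165888) + (3456) + (-576) + (96) + (8) = -162904; answer -162904
Step 2: B1 = -162904; c = 3; cross terms: (3*24 - 25*-28)=772, (25*19 - 3*24)=403, (3*20 - -8*19)=212, (-8*11 - -27*20)=452, (-27*-28 - 3*11)=723; twice the area = |2562| = 2562; area = 1281; answer 1281
Step 3: B2 = 1281; threaded value p + q = 1282; m = 18; f(2) = 1*(-50) + 1*(18) = -32; iterating: f(2)=-32, f(3)=-82, f(4)=-114, f(5)=-196, f(6)=-310, f(7)=-506, f(8)=-816, f(9)=-1322, f(10)=-2138, f(11)=-3460, f(12)=-5598, f(13)=-9058; answer -9058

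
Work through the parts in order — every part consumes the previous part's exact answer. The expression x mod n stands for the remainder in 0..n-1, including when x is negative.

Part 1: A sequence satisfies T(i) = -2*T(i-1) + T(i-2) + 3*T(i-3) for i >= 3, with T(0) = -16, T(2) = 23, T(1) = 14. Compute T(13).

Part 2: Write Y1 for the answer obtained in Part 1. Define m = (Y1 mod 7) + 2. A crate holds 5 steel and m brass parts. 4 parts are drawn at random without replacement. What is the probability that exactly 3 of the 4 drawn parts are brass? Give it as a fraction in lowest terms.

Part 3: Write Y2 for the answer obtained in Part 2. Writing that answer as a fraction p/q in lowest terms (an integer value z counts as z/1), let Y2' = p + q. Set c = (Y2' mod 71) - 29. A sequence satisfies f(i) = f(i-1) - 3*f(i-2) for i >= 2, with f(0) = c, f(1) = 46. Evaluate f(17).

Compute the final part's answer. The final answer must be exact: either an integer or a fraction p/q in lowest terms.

Part 1: T(3) = -2*(23) + 1*(14) + 3*(-16) = -80; iterating: T(3)=-80, T(4)=225, T(5)=-461, T(6)=907, T(7)=-1600, T(8)=2724, T(9)=-4327, T(10)=6578, T(11)=-9311, T(12)=12219, T(13)=-14015; answer -14015
Part 2: Y1 = -14015; m = 8; total draws C(13,4) = 715; favorable C(8,3)*C(5,1) = 280; P = 56/143; answer 56/143
Part 3: Y2 = 56/143; threaded value p + q = 199; c = 28; f(2) = 1*(46) - 3*(28) = -38; iterating: f(2)=-38, f(3)=-176, f(4)=-62, f(5)=466, f(6)=652, f(7)=-746, f(8)=-2702, f(9)=-464, f(10)=7642, f(11)=9034, f(12)=-13892, f(13)=-40994, f(14)=682, f(15)=123664, f(16)=121618, f(17)=-249374; answer -249374

-249374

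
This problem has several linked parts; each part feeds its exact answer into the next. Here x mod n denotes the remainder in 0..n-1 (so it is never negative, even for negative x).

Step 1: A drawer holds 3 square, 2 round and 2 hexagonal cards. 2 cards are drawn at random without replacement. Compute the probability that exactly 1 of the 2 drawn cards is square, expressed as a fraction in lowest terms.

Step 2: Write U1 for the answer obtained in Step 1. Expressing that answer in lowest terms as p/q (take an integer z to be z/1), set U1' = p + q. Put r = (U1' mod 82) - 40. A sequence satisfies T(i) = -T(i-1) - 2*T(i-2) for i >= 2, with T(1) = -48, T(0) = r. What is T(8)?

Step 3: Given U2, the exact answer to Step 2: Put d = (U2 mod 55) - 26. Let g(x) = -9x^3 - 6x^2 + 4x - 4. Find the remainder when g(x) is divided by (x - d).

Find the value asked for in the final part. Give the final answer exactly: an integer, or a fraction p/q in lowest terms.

-38340

Step 1: total draws C(7,2) = 21; favorable C(3,1)*C(4,1) = 12; P = 4/7; answer 4/7
Step 2: U1 = 4/7; threaded value p + q = 11; r = -29; T(2) = -1*(-48) - 2*(-29) = 106; iterating: T(2)=106, T(3)=-10, T(4)=-202, T(5)=222, T(6)=182, T(7)=-626, T(8)=262; answer 262
Step 3: U2 = 262; d = 16; remainder = value at the root: -9*(16)^3 - 6*(16)^2 + 4*(16)^1 - 4 = (-36864) + (-1536) + (64) + (-4) = -38340; answer -38340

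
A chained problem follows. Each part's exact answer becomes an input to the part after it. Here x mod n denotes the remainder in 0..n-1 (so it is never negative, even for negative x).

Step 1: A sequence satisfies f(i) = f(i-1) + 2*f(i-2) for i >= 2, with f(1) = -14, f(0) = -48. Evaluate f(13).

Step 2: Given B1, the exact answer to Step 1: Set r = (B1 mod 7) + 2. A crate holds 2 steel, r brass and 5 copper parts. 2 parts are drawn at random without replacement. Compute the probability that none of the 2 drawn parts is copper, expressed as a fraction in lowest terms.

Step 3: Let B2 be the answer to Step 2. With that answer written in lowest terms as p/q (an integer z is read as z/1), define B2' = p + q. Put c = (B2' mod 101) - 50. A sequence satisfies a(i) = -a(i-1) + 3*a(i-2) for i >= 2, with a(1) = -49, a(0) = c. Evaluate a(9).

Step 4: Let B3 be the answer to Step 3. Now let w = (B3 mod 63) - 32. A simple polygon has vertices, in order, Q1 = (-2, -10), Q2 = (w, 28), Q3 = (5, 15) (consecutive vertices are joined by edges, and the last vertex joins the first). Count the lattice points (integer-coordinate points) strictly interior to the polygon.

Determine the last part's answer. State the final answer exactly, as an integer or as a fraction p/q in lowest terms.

332

Step 1: f(2) = 1*(-14) + 2*(-48) = -110; iterating: f(2)=-110, f(3)=-138, f(4)=-358, f(5)=-634, f(6)=-1350, f(7)=-2618, f(8)=-5318, f(9)=-10554, f(10)=-21190, f(11)=-42298, f(12)=-84678, f(13)=-169274; answer -169274
Step 2: B1 = -169274; r = 2; total draws C(9,2) = 36; favorable C(4,2) = 6; P = 1/6; answer 1/6
Step 3: B2 = 1/6; threaded value p + q = 7; c = -43; a(2) = -1*(-49) + 3*(-43) = -80; iterating: a(2)=-80, a(3)=-67, a(4)=-173, a(5)=-28, a(6)=-491, a(7)=407, a(8)=-1880, a(9)=3101; answer 3101
Step 4: B3 = 3101; w = -18; cross terms: (-2*28 - -18*-10)=-236, (-18*15 - 5*28)=-410, (5*-10 - -2*15)=-20; twice the area = |-666| = 666; area = 333; boundary points = 2 + 1 + 1 = 4; strictly interior points = area - boundary/2 + 1 = 332; answer 332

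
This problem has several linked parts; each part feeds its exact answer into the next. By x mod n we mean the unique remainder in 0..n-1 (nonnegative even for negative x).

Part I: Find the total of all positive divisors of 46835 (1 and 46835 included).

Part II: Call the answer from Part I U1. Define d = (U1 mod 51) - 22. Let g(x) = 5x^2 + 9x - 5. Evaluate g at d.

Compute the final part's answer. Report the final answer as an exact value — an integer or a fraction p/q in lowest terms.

387

Part I: 46835 = 5 * 17 * 19 * 29; sigma = (1 + 5) * (1 + 17) * (1 + 19) * (1 + 29) = 6 * 18 * 20 * 30 = 64800; answer 64800
Part II: U1 = 64800; d = 8; 5*(8)^2 + 9*(8)^1 - 5 = (320) + (72) + (-5) = 387; answer 387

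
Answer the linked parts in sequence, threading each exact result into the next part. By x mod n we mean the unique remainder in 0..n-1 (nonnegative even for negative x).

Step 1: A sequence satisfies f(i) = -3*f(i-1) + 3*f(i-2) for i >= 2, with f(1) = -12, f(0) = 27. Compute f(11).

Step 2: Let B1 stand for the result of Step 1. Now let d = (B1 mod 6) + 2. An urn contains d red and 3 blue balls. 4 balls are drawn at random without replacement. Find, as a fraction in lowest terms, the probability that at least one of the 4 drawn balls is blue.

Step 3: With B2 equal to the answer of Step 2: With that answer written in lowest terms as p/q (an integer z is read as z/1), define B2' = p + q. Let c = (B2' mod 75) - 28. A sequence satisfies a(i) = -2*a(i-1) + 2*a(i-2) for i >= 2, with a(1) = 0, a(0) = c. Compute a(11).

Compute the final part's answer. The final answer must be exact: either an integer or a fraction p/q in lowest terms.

13376

Step 1: f(2) = -3*(-12) + 3*(27) = 117; iterating: f(2)=117, f(3)=-387, f(4)=1512, f(5)=-5697, f(6)=21627, f(7)=-81972, f(8)=310797, f(9)=-1178307, f(10)=4467312, f(11)=-16936857; answer -16936857
Step 2: B1 = -16936857; d = 5; total draws C(8,4) = 70; complement C(5,4) = 5; favorable 70 - 5 = 65; P = 13/14; answer 13/14
Step 3: B2 = 13/14; threaded value p + q = 27; c = -1; a(2) = -2*(0) + 2*(-1) = -2; iterating: a(2)=-2, a(3)=4, a(4)=-12, a(5)=32, a(6)=-88, a(7)=240, a(8)=-656, a(9)=1792, a(10)=-4896, a(11)=13376; answer 13376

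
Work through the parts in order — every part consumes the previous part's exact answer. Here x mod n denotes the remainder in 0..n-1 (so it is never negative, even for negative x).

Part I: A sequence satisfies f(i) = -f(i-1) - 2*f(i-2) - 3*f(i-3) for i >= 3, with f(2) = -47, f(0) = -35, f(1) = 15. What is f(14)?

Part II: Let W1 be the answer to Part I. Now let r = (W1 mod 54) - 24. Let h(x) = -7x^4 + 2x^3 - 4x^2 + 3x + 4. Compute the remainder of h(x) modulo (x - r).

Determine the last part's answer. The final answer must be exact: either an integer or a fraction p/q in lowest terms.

Part I: f(3) = -1*(-47) - 2*(15) - 3*(-35) = 122; iterating: f(3)=122, f(4)=-73, f(5)=-30, f(6)=-190, f(7)=469, f(8)=1, f(9)=-369, f(10)=-1040, f(11)=1775, f(12)=1412, f(13)=-1842, f(14)=-6307; answer -6307
Part II: W1 = -6307; r = -13; remainder = value at the root: -7*(-13)^4 + 2*(-13)^3 - 4*(-13)^2 + 3*(-13)^1 + 4 = (-199927) + (-4394) + (-676) + (-39) + (4) = -205032; answer -205032

-205032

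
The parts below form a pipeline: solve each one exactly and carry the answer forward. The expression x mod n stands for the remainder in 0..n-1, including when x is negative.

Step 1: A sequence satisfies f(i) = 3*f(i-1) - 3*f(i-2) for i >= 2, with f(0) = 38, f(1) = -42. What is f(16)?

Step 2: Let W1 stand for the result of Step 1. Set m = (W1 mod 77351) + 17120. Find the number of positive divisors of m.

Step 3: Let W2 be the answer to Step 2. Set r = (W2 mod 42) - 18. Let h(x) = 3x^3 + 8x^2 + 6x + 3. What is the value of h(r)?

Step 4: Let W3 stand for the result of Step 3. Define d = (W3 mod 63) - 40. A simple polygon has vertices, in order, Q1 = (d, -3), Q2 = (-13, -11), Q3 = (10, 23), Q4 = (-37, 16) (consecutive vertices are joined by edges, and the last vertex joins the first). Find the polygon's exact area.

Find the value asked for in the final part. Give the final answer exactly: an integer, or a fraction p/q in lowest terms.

1677/2

Step 1: f(2) = 3*(-42) - 3*(38) = -240; iterating: f(2)=-240, f(3)=-594, f(4)=-1062, f(5)=-1404, f(6)=-1026, f(7)=1134, f(8)=6480, f(9)=16038, f(10)=28674, f(11)=37908, f(12)=27702, f(13)=-30618, f(14)=-174960, f(15)=-433026, f(16)=-774198; answer -774198
Step 2: W1 = -774198; m = 93783; 93783 = 3 * 43 * 727; number of divisors = (1+1) * (1+1) * (1+1) = 8; answer 8
Step 3: W2 = 8; r = -10; 3*(-10)^3 + 8*(-10)^2 + 6*(-10)^1 + 3 = (-3000) + (800) + (-60) + (3) = -2257; answer -2257
Step 4: W3 = -2257; d = -29; cross terms: (-29*-11 - -13*-3)=280, (-13*23 - 10*-11)=-189, (10*16 - -37*23)=1011, (-37*-3 - -29*16)=575; twice the area = |1677| = 1677; area = 1677/2; answer 1677/2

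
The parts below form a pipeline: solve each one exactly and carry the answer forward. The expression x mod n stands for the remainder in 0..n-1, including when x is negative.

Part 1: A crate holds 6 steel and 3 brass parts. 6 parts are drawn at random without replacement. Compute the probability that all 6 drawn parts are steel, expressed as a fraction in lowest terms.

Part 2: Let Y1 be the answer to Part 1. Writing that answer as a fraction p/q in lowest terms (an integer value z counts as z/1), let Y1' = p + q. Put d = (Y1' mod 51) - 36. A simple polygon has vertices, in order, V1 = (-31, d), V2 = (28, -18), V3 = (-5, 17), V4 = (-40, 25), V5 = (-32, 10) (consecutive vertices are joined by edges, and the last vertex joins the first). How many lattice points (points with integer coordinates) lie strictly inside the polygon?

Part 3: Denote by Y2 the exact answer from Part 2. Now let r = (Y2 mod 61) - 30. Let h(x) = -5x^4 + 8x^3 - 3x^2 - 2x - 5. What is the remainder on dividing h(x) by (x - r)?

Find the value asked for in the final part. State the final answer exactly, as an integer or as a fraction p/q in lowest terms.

Part 1: total draws C(9,6) = 84; favorable C(6,6) = 1; P = 1/84; answer 1/84
Part 2: Y1 = 1/84; threaded value p + q = 85; d = -2; cross terms: (-31*-18 - 28*-2)=614, (28*17 - -5*-18)=386, (-5*25 - -40*17)=555, (-40*10 - -32*25)=400, (-32*-2 - -31*10)=374; twice the area = |2329| = 2329; area = 2329/2; boundary points = 1 + 1 + 1 + 1 + 1 = 5; strictly interior points = area - boundary/2 + 1 = 1163; answer 1163
Part 3: Y2 = 1163; r = -26; remainder = value at the root: -5*(-26)^4 + 8*(-26)^3 - 3*(-26)^2 - 2*(-26)^1 - 5 = (-2284880) + (-140608) + (-2028) + (52) + (-5) = -2427469; answer -2427469

-2427469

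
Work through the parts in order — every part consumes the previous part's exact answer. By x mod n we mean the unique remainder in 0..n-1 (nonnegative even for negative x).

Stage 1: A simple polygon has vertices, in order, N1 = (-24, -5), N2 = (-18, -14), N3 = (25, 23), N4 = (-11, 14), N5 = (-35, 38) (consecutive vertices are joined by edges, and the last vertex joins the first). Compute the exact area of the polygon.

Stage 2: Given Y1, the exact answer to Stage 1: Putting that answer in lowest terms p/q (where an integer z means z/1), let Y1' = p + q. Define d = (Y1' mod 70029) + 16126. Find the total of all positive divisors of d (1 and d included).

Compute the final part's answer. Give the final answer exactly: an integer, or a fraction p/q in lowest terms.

17100

Stage 1: cross terms: (-24*-14 - -18*-5)=246, (-18*23 - 25*-14)=-64, (25*14 - -11*23)=603, (-11*38 - -35*14)=72, (-35*-5 - -24*38)=1087; twice the area = |1944| = 1944; area = 972; answer 972
Stage 2: Y1 = 972; threaded value p + q = 973; d = 17099; 17099 is prime, so its only divisors are 1 and 17099; sigma = 1 + 17099 = 17100; answer 17100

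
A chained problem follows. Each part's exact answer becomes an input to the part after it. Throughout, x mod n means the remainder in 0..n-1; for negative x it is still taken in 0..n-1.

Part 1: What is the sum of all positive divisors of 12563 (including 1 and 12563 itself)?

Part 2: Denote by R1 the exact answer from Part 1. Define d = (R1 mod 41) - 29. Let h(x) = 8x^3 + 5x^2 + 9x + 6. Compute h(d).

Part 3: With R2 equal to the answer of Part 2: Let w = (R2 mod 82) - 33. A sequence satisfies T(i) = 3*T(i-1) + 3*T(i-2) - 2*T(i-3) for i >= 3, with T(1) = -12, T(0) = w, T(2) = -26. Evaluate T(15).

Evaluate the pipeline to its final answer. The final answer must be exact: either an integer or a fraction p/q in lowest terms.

Part 1: 12563 = 17 * 739; sigma = (1 + 17) * (1 + 739) = 18 * 740 = 13320; answer 13320
Part 2: R1 = 13320; d = 7; 8*(7)^3 + 5*(7)^2 + 9*(7)^1 + 6 = (2744) + (245) + (63) + (6) = 3058; answer 3058
Part 3: R2 = 3058; w = -9; T(3) = 3*(-26) + 3*(-12) - 2*(-9) = -96; iterating: T(3)=-96, T(4)=-342, T(5)=-1262, T(6)=-4620, T(7)=-16962, T(8)=-62222, T(9)=-228312, T(10)=-837678, T(11)=-3073526, T(12)=-11276988, T(13)=-41376186, T(14)=-151812470, T(15)=-557011992; answer -557011992

-557011992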